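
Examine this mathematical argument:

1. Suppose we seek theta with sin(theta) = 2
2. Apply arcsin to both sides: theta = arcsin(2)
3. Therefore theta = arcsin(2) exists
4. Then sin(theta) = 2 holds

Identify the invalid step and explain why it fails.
Step 2: Apply arcsin to both sides: theta = arcsin(2)

Step 2 applies arcsin to 2. However, arcsin(x) is only defined for x in [-1, 1] because sin(theta) can only produce values in that range. Since |2| > 1, arcsin(2) is undefined. There is no angle whose sine equals 2.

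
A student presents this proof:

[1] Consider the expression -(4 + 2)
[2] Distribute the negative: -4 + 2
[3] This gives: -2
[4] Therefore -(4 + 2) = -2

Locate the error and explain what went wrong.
Step 2: Distribute the negative: -4 + 2

Step 2 incorrectly distributes the negative sign. The correct distribution is -(4 + 2) = -4 - 2 = -6. The negative must be applied to both terms, not just the first. The error treats -(4 + 2) as -4 + 2, which equals -2 instead of -6.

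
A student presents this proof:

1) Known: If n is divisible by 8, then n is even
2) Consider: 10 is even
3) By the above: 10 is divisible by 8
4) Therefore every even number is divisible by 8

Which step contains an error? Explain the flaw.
Step 3: By the above: 10 is divisible by 8

Step 3 commits the fallacy of affirming the consequent. The known fact 'divisible by 8 → even' does NOT imply 'even → divisible by 8'. That would be the converse, which is false. For example, 10 is even but 10 ÷ 8 = 1.25, which is not an integer.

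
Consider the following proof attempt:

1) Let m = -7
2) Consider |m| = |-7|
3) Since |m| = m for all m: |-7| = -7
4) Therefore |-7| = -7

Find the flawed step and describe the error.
Step 3: Since |m| = m for all m: |-7| = -7

Step 3 incorrectly states that |m| = m for all m. The correct definition is |m| = m when m >= 0, and |m| = -m when m < 0. Since -7 < 0, we have |-7| = -(-7) = 7, not -7.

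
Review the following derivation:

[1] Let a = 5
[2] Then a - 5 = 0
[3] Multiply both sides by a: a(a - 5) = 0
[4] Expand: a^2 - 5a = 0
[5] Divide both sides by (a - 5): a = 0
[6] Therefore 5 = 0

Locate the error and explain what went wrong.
Step 5: Divide both sides by (a - 5): a = 0

Step 5 divides both sides by (a - 5). However, since a = 5, we have (a - 5) = 0. Division by zero is undefined, making this step invalid.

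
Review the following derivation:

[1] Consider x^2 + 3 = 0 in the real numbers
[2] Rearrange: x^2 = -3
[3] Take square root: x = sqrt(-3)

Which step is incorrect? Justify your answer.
Step 3: Take square root: x = sqrt(-3)

Step 3 takes the square root of -3, which is negative. In the real number system, the square root of a negative number is undefined. The equation x^2 + 3 = 0 has no real solutions. Square roots of negative numbers only exist in the complex numbers.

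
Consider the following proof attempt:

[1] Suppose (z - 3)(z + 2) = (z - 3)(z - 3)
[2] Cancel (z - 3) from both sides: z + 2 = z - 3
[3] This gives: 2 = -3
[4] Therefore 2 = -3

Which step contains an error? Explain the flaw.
Step 2: Cancel (z - 3) from both sides: z + 2 = z - 3

Step 2 cancels (z - 3) from both sides. This is only valid if (z - 3) ≠ 0, i.e., z ≠ 3. When z = 3, both sides equal zero regardless of the other factors. The correct approach requires considering z = 3 as a separate case.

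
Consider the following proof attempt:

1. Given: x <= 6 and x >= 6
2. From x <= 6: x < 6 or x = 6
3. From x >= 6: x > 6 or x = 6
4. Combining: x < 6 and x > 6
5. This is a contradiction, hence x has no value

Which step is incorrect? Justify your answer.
Step 4: Combining: x < 6 and x > 6

Step 4 incorrectly combines the conditions. From x <= 6 and x >= 6, the intersection is x = 6. The error treats the 'or' cases as 'and' requirements. The correct conclusion is that x = 6 is the unique solution, not that no solution exists.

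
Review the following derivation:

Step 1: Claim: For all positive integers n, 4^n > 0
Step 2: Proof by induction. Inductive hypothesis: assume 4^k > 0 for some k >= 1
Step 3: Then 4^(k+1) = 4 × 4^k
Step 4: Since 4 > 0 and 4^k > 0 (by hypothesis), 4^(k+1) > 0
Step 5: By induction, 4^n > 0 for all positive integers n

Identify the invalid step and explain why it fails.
Step 5: By induction, 4^n > 0 for all positive integers n

Step 5 concludes the proof by induction, but no base case was ever established. A valid induction proof requires: (1) a base case proving 4^1 > 0, and (2) an inductive step showing IF 4^k > 0 THEN 4^(k+1) > 0. Steps 2-4 correctly establish the inductive step, but without the base case the conclusion in step 5 does not follow.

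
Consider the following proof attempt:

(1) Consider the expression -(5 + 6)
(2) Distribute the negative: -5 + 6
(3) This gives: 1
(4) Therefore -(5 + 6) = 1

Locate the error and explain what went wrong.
Step 2: Distribute the negative: -5 + 6

Step 2 incorrectly distributes the negative sign. The correct distribution is -(5 + 6) = -5 - 6 = -11. The negative must be applied to both terms, not just the first. The error treats -(5 + 6) as -5 + 6, which equals 1 instead of -11.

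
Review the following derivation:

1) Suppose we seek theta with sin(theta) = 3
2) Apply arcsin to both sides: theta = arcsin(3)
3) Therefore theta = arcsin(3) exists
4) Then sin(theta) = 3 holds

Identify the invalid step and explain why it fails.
Step 2: Apply arcsin to both sides: theta = arcsin(3)

Step 2 applies arcsin to 3. However, arcsin(x) is only defined for x in [-1, 1] because sin(theta) can only produce values in that range. Since |3| > 1, arcsin(3) is undefined. There is no angle whose sine equals 3.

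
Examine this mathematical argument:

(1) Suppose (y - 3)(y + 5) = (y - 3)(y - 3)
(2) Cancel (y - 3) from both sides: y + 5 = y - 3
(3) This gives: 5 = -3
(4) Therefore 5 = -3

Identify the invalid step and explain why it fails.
Step 2: Cancel (y - 3) from both sides: y + 5 = y - 3

Step 2 cancels (y - 3) from both sides. This is only valid if (y - 3) ≠ 0, i.e., y ≠ 3. When y = 3, both sides equal zero regardless of the other factors. The correct approach requires considering y = 3 as a separate case.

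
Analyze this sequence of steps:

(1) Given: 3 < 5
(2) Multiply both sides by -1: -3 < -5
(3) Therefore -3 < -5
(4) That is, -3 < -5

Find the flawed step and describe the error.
Step 2: Multiply both sides by -1: -3 < -5

Step 2 multiplies both sides by -1 but fails to reverse the inequality sign. When multiplying (or dividing) an inequality by a negative number, the direction must be reversed. Since 3 < 5, we should get -3 > -5, i.e., -3 > -5.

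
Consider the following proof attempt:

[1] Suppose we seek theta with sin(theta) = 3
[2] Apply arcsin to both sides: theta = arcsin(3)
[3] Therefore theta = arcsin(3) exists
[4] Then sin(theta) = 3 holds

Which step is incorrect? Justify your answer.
Step 2: Apply arcsin to both sides: theta = arcsin(3)

Step 2 applies arcsin to 3. However, arcsin(x) is only defined for x in [-1, 1] because sin(theta) can only produce values in that range. Since |3| > 1, arcsin(3) is undefined. There is no angle whose sine equals 3.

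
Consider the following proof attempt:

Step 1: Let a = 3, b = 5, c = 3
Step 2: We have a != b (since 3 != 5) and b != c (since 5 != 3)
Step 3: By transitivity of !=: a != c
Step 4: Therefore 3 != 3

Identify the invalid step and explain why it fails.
Step 3: By transitivity of !=: a != c

Step 3 incorrectly applies transitivity to the '!=' relation. Transitivity states: if a R b and b R c, then a R c. However, '!=' is not transitive. Counterexample: 3 != 5 and 5 != 3, but 3 = 3 (both equal 3). Transitivity holds for relations like <, <=, =, but not for !=.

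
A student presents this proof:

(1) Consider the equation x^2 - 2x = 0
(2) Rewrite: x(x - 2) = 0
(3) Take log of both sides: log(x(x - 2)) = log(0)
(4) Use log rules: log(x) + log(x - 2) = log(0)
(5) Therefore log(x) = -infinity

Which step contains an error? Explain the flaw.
Step 3: Take log of both sides: log(x(x - 2)) = log(0)

Step 3 takes the logarithm of both sides, resulting in log(0) on the right side. The logarithm is only defined for positive numbers; log(0) is undefined (approaches negative infinity). This operation is invalid.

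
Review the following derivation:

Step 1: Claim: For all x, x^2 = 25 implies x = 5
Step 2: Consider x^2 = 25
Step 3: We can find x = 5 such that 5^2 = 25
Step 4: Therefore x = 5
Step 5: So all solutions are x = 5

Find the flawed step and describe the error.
Step 4: Therefore x = 5

Step 4 incorrectly concludes that x = 5 is the only solution. The proof shows that x = 5 is A solution (existence), but does not show it is the ONLY solution (uniqueness). In fact, x = -5 is also a solution since (-5)^2 = 25. Finding one solution doesn't prove there are no others.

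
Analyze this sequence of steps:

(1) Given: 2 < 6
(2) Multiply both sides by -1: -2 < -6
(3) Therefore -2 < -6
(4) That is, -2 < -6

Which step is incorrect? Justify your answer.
Step 2: Multiply both sides by -1: -2 < -6

Step 2 multiplies both sides by -1 but fails to reverse the inequality sign. When multiplying (or dividing) an inequality by a negative number, the direction must be reversed. Since 2 < 6, we should get -2 > -6, i.e., -2 > -6.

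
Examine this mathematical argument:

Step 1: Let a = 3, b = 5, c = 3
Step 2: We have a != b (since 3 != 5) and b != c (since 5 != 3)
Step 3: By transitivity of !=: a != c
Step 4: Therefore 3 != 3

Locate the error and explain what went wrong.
Step 3: By transitivity of !=: a != c

Step 3 incorrectly applies transitivity to the '!=' relation. Transitivity states: if a R b and b R c, then a R c. However, '!=' is not transitive. Counterexample: 3 != 5 and 5 != 3, but 3 = 3 (both equal 3). Transitivity holds for relations like <, <=, =, but not for !=.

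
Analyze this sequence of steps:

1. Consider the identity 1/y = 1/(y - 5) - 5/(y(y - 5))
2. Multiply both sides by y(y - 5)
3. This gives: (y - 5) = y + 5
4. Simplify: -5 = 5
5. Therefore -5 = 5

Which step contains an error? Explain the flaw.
Step 3: This gives: (y - 5) = y + 5

Step 3 makes a sign error when clearing denominators. Multiplying -5/(y(y - 5)) by y(y - 5) gives -5, not +5. The correct result is (y - 5) = y - 5, which is trivially true, not (y - 5) = y + 5. (Step 1 is a valid identity: 1/(y - 5) - 5/(y(y - 5)) = (y - 5)/(y(y - 5)) = 1/y.)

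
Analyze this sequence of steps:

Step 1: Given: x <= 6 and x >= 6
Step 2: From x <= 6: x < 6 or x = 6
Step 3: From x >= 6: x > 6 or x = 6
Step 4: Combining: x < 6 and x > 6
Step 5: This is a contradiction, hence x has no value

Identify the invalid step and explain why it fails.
Step 4: Combining: x < 6 and x > 6

Step 4 incorrectly combines the conditions. From x <= 6 and x >= 6, the intersection is x = 6. The error treats the 'or' cases as 'and' requirements. The correct conclusion is that x = 6 is the unique solution, not that no solution exists.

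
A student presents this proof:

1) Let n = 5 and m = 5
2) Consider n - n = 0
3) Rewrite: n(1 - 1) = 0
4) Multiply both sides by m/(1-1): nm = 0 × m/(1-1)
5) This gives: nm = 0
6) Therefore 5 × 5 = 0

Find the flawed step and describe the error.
Step 4: Multiply both sides by m/(1-1): nm = 0 × m/(1-1)

Step 4 multiplies both sides by m/(1-1). However, 1-1 = 0, so this is multiplication by m/0, which is undefined. We cannot multiply by an undefined expression.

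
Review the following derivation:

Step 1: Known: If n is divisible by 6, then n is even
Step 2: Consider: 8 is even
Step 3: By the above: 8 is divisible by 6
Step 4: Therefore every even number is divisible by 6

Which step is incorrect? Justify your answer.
Step 3: By the above: 8 is divisible by 6

Step 3 commits the fallacy of affirming the consequent. The known fact 'divisible by 6 → even' does NOT imply 'even → divisible by 6'. That would be the converse, which is false. For example, 8 is even but 8 ÷ 6 = 1.33, which is not an integer.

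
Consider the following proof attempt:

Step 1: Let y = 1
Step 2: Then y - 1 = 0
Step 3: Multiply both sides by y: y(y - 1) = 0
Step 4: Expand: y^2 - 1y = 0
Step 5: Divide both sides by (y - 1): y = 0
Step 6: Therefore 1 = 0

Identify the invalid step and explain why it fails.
Step 5: Divide both sides by (y - 1): y = 0

Step 5 divides both sides by (y - 1). However, since y = 1, we have (y - 1) = 0. Division by zero is undefined, making this step invalid.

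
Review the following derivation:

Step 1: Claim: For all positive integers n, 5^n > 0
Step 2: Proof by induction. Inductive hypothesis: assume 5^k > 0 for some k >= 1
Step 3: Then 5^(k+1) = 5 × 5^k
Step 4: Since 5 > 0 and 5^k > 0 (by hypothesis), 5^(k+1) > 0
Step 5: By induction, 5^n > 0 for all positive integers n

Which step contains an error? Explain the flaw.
Step 5: By induction, 5^n > 0 for all positive integers n

Step 5 concludes the proof by induction, but no base case was ever established. A valid induction proof requires: (1) a base case proving 5^1 > 0, and (2) an inductive step showing IF 5^k > 0 THEN 5^(k+1) > 0. Steps 2-4 correctly establish the inductive step, but without the base case the conclusion in step 5 does not follow.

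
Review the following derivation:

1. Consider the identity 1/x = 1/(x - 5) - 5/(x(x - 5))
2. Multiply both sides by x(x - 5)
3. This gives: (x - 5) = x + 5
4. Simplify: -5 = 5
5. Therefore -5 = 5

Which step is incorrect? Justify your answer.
Step 3: This gives: (x - 5) = x + 5

Step 3 makes a sign error when clearing denominators. Multiplying -5/(x(x - 5)) by x(x - 5) gives -5, not +5. The correct result is (x - 5) = x - 5, which is trivially true, not (x - 5) = x + 5. (Step 1 is a valid identity: 1/(x - 5) - 5/(x(x - 5)) = (x - 5)/(x(x - 5)) = 1/x.)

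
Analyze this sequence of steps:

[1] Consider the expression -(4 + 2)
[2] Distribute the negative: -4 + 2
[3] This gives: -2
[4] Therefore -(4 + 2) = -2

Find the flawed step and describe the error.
Step 2: Distribute the negative: -4 + 2

Step 2 incorrectly distributes the negative sign. The correct distribution is -(4 + 2) = -4 - 2 = -6. The negative must be applied to both terms, not just the first. The error treats -(4 + 2) as -4 + 2, which equals -2 instead of -6.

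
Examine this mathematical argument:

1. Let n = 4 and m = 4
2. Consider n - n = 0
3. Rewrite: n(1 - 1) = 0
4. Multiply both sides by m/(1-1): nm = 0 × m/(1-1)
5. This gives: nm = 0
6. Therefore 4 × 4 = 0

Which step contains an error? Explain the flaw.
Step 4: Multiply both sides by m/(1-1): nm = 0 × m/(1-1)

Step 4 multiplies both sides by m/(1-1). However, 1-1 = 0, so this is multiplication by m/0, which is undefined. We cannot multiply by an undefined expression.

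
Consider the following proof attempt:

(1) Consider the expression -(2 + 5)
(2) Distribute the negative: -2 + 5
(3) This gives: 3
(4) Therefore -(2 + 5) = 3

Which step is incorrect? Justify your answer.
Step 2: Distribute the negative: -2 + 5

Step 2 incorrectly distributes the negative sign. The correct distribution is -(2 + 5) = -2 - 5 = -7. The negative must be applied to both terms, not just the first. The error treats -(2 + 5) as -2 + 5, which equals 3 instead of -7.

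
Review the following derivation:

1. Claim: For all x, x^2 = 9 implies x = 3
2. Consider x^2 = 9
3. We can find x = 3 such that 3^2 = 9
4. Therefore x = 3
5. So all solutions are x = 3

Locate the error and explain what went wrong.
Step 4: Therefore x = 3

Step 4 incorrectly concludes that x = 3 is the only solution. The proof shows that x = 3 is A solution (existence), but does not show it is the ONLY solution (uniqueness). In fact, x = -3 is also a solution since (-3)^2 = 9. Finding one solution doesn't prove there are no others.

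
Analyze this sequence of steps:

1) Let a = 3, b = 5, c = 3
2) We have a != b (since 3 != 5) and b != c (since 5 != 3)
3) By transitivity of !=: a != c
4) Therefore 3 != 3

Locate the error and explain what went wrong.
Step 3: By transitivity of !=: a != c

Step 3 incorrectly applies transitivity to the '!=' relation. Transitivity states: if a R b and b R c, then a R c. However, '!=' is not transitive. Counterexample: 3 != 5 and 5 != 3, but 3 = 3 (both equal 3). Transitivity holds for relations like <, <=, =, but not for !=.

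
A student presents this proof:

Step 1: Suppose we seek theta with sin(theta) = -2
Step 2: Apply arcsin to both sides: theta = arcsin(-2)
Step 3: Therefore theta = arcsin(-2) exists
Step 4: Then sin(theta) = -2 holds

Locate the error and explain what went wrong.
Step 2: Apply arcsin to both sides: theta = arcsin(-2)

Step 2 applies arcsin to -2. However, arcsin(x) is only defined for x in [-1, 1] because sin(theta) can only produce values in that range. Since |-2| > 1, arcsin(-2) is undefined. There is no angle whose sine equals -2.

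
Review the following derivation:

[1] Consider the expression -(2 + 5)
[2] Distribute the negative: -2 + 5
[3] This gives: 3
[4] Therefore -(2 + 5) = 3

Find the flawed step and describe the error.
Step 2: Distribute the negative: -2 + 5

Step 2 incorrectly distributes the negative sign. The correct distribution is -(2 + 5) = -2 - 5 = -7. The negative must be applied to both terms, not just the first. The error treats -(2 + 5) as -2 + 5, which equals 3 instead of -7.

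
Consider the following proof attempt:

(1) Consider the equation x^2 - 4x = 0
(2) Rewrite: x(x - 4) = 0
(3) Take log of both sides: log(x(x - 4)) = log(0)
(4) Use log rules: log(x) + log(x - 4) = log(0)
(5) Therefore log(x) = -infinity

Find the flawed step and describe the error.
Step 3: Take log of both sides: log(x(x - 4)) = log(0)

Step 3 takes the logarithm of both sides, resulting in log(0) on the right side. The logarithm is only defined for positive numbers; log(0) is undefined (approaches negative infinity). This operation is invalid.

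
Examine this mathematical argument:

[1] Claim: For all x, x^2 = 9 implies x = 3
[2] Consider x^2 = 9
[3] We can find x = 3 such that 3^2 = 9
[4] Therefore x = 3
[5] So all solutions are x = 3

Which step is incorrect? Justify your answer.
Step 4: Therefore x = 3

Step 4 incorrectly concludes that x = 3 is the only solution. The proof shows that x = 3 is A solution (existence), but does not show it is the ONLY solution (uniqueness). In fact, x = -3 is also a solution since (-3)^2 = 9. Finding one solution doesn't prove there are no others.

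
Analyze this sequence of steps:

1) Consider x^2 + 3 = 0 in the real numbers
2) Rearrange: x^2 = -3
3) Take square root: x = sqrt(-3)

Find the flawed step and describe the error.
Step 3: Take square root: x = sqrt(-3)

Step 3 takes the square root of -3, which is negative. In the real number system, the square root of a negative number is undefined. The equation x^2 + 3 = 0 has no real solutions. Square roots of negative numbers only exist in the complex numbers.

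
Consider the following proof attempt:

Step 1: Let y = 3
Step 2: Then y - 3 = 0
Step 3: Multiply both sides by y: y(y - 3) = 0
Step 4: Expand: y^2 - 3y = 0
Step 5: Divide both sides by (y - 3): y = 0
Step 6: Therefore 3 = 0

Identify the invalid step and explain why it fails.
Step 5: Divide both sides by (y - 3): y = 0

Step 5 divides both sides by (y - 3). However, since y = 3, we have (y - 3) = 0. Division by zero is undefined, making this step invalid.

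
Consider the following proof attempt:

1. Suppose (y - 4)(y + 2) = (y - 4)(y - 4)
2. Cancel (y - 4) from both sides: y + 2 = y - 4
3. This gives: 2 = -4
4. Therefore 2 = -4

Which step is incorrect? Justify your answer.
Step 2: Cancel (y - 4) from both sides: y + 2 = y - 4

Step 2 cancels (y - 4) from both sides. This is only valid if (y - 4) ≠ 0, i.e., y ≠ 4. When y = 4, both sides equal zero regardless of the other factors. The correct approach requires considering y = 4 as a separate case.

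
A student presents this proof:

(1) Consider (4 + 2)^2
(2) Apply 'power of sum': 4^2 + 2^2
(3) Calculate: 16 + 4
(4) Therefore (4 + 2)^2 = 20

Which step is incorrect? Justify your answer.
Step 2: Apply 'power of sum': 4^2 + 2^2

Step 2 incorrectly applies a non-existent rule '(a+b)^n = a^n + b^n'. This is false in general. The correct expansion uses the binomial theorem. The actual value is (4 + 2)^2 = 6^2 = 36, not 20.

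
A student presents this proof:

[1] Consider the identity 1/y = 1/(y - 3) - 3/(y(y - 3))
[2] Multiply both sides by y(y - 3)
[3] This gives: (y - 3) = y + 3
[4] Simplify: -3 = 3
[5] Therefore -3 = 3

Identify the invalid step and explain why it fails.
Step 3: This gives: (y - 3) = y + 3

Step 3 makes a sign error when clearing denominators. Multiplying -3/(y(y - 3)) by y(y - 3) gives -3, not +3. The correct result is (y - 3) = y - 3, which is trivially true, not (y - 3) = y + 3. (Step 1 is a valid identity: 1/(y - 3) - 3/(y(y - 3)) = (y - 3)/(y(y - 3)) = 1/y.)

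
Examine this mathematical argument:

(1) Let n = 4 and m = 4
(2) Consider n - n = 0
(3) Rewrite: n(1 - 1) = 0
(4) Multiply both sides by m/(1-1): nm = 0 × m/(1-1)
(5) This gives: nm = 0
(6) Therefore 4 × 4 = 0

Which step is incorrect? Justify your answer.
Step 4: Multiply both sides by m/(1-1): nm = 0 × m/(1-1)

Step 4 multiplies both sides by m/(1-1). However, 1-1 = 0, so this is multiplication by m/0, which is undefined. We cannot multiply by an undefined expression.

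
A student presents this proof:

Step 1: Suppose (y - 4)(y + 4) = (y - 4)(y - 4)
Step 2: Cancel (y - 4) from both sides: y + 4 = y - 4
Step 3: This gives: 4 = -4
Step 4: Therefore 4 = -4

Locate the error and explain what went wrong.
Step 2: Cancel (y - 4) from both sides: y + 4 = y - 4

Step 2 cancels (y - 4) from both sides. This is only valid if (y - 4) ≠ 0, i.e., y ≠ 4. When y = 4, both sides equal zero regardless of the other factors. The correct approach requires considering y = 4 as a separate case.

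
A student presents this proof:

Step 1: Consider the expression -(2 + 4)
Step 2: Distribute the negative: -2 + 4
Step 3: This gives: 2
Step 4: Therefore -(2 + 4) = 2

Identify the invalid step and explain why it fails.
Step 2: Distribute the negative: -2 + 4

Step 2 incorrectly distributes the negative sign. The correct distribution is -(2 + 4) = -2 - 4 = -6. The negative must be applied to both terms, not just the first. The error treats -(2 + 4) as -2 + 4, which equals 2 instead of -6.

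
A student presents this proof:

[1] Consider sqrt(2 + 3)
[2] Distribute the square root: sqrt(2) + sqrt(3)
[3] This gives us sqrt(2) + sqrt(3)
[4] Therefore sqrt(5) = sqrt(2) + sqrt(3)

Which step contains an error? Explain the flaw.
Step 2: Distribute the square root: sqrt(2) + sqrt(3)

Step 2 incorrectly 'distributes' the square root over addition. The square root function does not distribute: sqrt(a + b) ≠ sqrt(a) + sqrt(b). In fact, sqrt(2 + 3) = sqrt(5) ≈ 2.2361, while sqrt(2) + sqrt(3) ≈ 3.1463.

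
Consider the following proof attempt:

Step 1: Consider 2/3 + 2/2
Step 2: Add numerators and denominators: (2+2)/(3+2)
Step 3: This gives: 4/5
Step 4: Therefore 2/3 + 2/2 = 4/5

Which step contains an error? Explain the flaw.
Step 2: Add numerators and denominators: (2+2)/(3+2)

Step 2 incorrectly adds fractions by separately adding numerators and denominators. This is wrong. The correct method requires a common denominator: 2/3 + 2/2 = (2×2 + 2×3)/(3×2) = 10/6 = 5/3. The method used gives 4/5, which is different.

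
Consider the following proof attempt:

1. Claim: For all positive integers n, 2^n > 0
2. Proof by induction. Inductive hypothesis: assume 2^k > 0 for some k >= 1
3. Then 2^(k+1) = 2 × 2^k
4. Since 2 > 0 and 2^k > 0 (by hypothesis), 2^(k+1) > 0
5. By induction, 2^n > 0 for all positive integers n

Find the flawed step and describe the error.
Step 5: By induction, 2^n > 0 for all positive integers n

Step 5 concludes the proof by induction, but no base case was ever established. A valid induction proof requires: (1) a base case proving 2^1 > 0, and (2) an inductive step showing IF 2^k > 0 THEN 2^(k+1) > 0. Steps 2-4 correctly establish the inductive step, but without the base case the conclusion in step 5 does not follow.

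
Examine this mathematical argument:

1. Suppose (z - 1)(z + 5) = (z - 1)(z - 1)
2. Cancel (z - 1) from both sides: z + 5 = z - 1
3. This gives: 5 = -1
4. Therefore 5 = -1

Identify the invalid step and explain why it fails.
Step 2: Cancel (z - 1) from both sides: z + 5 = z - 1

Step 2 cancels (z - 1) from both sides. This is only valid if (z - 1) ≠ 0, i.e., z ≠ 1. When z = 1, both sides equal zero regardless of the other factors. The correct approach requires considering z = 1 as a separate case.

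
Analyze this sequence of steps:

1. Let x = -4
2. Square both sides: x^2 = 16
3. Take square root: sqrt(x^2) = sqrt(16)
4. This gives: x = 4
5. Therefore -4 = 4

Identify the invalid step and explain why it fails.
Step 4: This gives: x = 4

Step 4 incorrectly states that sqrt(x^2) = x. The correct identity is sqrt(x^2) = |x|. Since x = -4 < 0, we have sqrt(x^2) = |-4| = 4, not x = -4.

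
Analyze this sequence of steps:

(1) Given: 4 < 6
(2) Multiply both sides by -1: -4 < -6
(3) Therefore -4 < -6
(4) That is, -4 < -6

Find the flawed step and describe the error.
Step 2: Multiply both sides by -1: -4 < -6

Step 2 multiplies both sides by -1 but fails to reverse the inequality sign. When multiplying (or dividing) an inequality by a negative number, the direction must be reversed. Since 4 < 6, we should get -4 > -6, i.e., -4 > -6.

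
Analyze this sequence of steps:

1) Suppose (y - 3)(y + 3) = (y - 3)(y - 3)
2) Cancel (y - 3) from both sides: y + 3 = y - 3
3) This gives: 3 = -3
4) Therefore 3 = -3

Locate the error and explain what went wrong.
Step 2: Cancel (y - 3) from both sides: y + 3 = y - 3

Step 2 cancels (y - 3) from both sides. This is only valid if (y - 3) ≠ 0, i.e., y ≠ 3. When y = 3, both sides equal zero regardless of the other factors. The correct approach requires considering y = 3 as a separate case.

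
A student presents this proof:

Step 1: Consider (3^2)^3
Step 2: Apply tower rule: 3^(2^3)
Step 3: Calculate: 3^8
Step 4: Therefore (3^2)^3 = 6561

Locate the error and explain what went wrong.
Step 2: Apply tower rule: 3^(2^3)

Step 2 incorrectly states that (a^b)^c = a^(b^c). The correct rule is (a^b)^c = a^(b×c). The actual value is (3^2)^3 = 3^6 = 729, not 3^8 = 6561.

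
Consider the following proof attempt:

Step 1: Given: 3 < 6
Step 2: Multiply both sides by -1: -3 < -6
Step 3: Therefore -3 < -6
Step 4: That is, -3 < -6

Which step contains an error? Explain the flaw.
Step 2: Multiply both sides by -1: -3 < -6

Step 2 multiplies both sides by -1 but fails to reverse the inequality sign. When multiplying (or dividing) an inequality by a negative number, the direction must be reversed. Since 3 < 6, we should get -3 > -6, i.e., -3 > -6.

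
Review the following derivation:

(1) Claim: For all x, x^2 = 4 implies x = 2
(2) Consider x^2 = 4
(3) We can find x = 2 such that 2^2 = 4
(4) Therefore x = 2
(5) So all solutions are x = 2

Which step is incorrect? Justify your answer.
Step 4: Therefore x = 2

Step 4 incorrectly concludes that x = 2 is the only solution. The proof shows that x = 2 is A solution (existence), but does not show it is the ONLY solution (uniqueness). In fact, x = -2 is also a solution since (-2)^2 = 4. Finding one solution doesn't prove there are no others.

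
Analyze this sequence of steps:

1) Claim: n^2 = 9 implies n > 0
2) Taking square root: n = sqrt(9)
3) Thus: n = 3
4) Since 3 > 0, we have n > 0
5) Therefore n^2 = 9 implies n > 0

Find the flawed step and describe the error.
Step 2: Taking square root: n = sqrt(9)

Step 2 takes the square root and assumes the positive root only. The equation n^2 = 9 actually has two solutions: n = 3 and n = -3. The proof silently assumes n > 0 without justification, then uses this assumption to conclude n > 0, which is circular. The counterexample n = -3 shows the claim is false.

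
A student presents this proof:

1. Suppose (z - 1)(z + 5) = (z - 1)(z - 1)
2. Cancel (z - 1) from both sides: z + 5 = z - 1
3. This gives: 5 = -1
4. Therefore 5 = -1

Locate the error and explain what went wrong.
Step 2: Cancel (z - 1) from both sides: z + 5 = z - 1

Step 2 cancels (z - 1) from both sides. This is only valid if (z - 1) ≠ 0, i.e., z ≠ 1. When z = 1, both sides equal zero regardless of the other factors. The correct approach requires considering z = 1 as a separate case.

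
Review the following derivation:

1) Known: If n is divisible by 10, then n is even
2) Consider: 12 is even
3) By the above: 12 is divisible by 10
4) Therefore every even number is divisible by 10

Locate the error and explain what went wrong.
Step 3: By the above: 12 is divisible by 10

Step 3 commits the fallacy of affirming the consequent. The known fact 'divisible by 10 → even' does NOT imply 'even → divisible by 10'. That would be the converse, which is false. For example, 12 is even but 12 ÷ 10 = 1.20, which is not an integer.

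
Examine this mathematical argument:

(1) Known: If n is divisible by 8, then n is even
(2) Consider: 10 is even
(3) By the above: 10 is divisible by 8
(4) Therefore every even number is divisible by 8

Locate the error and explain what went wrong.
Step 3: By the above: 10 is divisible by 8

Step 3 commits the fallacy of affirming the consequent. The known fact 'divisible by 8 → even' does NOT imply 'even → divisible by 8'. That would be the converse, which is false. For example, 10 is even but 10 ÷ 8 = 1.25, which is not an integer.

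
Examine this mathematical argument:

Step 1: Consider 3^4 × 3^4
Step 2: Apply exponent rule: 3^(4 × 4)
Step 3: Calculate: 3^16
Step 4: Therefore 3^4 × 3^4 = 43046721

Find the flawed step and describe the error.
Step 2: Apply exponent rule: 3^(4 × 4)

Step 2 incorrectly states that a^b × a^c = a^(b×c). The correct rule is a^b × a^c = a^(b+c). The actual value is 3^4 × 3^4 = 3^8 = 6561, not 3^16 = 43046721.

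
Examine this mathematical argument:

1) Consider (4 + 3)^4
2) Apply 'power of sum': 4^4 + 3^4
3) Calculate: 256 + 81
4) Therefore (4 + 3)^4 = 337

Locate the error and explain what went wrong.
Step 2: Apply 'power of sum': 4^4 + 3^4

Step 2 incorrectly applies a non-existent rule '(a+b)^n = a^n + b^n'. This is false in general. The correct expansion uses the binomial theorem. The actual value is (4 + 3)^4 = 7^4 = 2401, not 337.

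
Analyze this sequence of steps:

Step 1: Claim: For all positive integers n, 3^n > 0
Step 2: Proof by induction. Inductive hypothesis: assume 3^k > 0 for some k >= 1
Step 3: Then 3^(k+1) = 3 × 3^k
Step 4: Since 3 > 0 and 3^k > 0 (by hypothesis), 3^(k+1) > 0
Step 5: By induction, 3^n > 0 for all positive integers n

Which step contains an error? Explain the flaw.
Step 5: By induction, 3^n > 0 for all positive integers n

Step 5 concludes the proof by induction, but no base case was ever established. A valid induction proof requires: (1) a base case proving 3^1 > 0, and (2) an inductive step showing IF 3^k > 0 THEN 3^(k+1) > 0. Steps 2-4 correctly establish the inductive step, but without the base case the conclusion in step 5 does not follow.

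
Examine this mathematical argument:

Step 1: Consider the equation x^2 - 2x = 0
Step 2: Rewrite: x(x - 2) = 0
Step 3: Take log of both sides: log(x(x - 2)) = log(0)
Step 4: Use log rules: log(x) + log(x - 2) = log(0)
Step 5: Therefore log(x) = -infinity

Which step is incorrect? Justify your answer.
Step 3: Take log of both sides: log(x(x - 2)) = log(0)

Step 3 takes the logarithm of both sides, resulting in log(0) on the right side. The logarithm is only defined for positive numbers; log(0) is undefined (approaches negative infinity). This operation is invalid.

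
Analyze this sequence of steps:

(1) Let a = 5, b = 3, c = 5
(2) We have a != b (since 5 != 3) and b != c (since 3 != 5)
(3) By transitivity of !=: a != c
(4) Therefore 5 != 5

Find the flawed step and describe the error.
Step 3: By transitivity of !=: a != c

Step 3 incorrectly applies transitivity to the '!=' relation. Transitivity states: if a R b and b R c, then a R c. However, '!=' is not transitive. Counterexample: 5 != 3 and 3 != 5, but 5 = 5 (both equal 5). Transitivity holds for relations like <, <=, =, but not for !=.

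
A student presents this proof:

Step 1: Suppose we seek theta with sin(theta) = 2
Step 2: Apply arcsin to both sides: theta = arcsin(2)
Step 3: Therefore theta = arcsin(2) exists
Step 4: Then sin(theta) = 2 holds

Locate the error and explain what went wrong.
Step 2: Apply arcsin to both sides: theta = arcsin(2)

Step 2 applies arcsin to 2. However, arcsin(x) is only defined for x in [-1, 1] because sin(theta) can only produce values in that range. Since |2| > 1, arcsin(2) is undefined. There is no angle whose sine equals 2.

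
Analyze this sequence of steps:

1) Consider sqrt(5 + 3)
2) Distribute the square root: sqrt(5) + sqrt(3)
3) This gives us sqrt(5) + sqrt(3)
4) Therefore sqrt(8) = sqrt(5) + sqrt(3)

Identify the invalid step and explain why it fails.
Step 2: Distribute the square root: sqrt(5) + sqrt(3)

Step 2 incorrectly 'distributes' the square root over addition. The square root function does not distribute: sqrt(a + b) ≠ sqrt(a) + sqrt(b). In fact, sqrt(5 + 3) = sqrt(8) ≈ 2.8284, while sqrt(5) + sqrt(3) ≈ 3.9681.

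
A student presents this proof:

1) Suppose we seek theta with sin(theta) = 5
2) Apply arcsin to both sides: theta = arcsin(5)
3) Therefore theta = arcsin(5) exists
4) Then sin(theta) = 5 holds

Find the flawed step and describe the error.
Step 2: Apply arcsin to both sides: theta = arcsin(5)

Step 2 applies arcsin to 5. However, arcsin(x) is only defined for x in [-1, 1] because sin(theta) can only produce values in that range. Since |5| > 1, arcsin(5) is undefined. There is no angle whose sine equals 5.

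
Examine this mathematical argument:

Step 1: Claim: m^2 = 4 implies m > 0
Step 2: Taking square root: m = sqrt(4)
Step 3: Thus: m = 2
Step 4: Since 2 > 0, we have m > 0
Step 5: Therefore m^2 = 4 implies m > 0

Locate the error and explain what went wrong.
Step 2: Taking square root: m = sqrt(4)

Step 2 takes the square root and assumes the positive root only. The equation m^2 = 4 actually has two solutions: m = 2 and m = -2. The proof silently assumes m > 0 without justification, then uses this assumption to conclude m > 0, which is circular. The counterexample m = -2 shows the claim is false.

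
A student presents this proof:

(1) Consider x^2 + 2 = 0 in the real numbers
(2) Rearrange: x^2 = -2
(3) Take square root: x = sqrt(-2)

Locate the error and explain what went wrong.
Step 3: Take square root: x = sqrt(-2)

Step 3 takes the square root of -2, which is negative. In the real number system, the square root of a negative number is undefined. The equation x^2 + 2 = 0 has no real solutions. Square roots of negative numbers only exist in the complex numbers.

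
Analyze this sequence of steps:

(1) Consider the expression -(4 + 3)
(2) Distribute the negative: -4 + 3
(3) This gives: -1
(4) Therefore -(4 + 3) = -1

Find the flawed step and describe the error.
Step 2: Distribute the negative: -4 + 3

Step 2 incorrectly distributes the negative sign. The correct distribution is -(4 + 3) = -4 - 3 = -7. The negative must be applied to both terms, not just the first. The error treats -(4 + 3) as -4 + 3, which equals -1 instead of -7.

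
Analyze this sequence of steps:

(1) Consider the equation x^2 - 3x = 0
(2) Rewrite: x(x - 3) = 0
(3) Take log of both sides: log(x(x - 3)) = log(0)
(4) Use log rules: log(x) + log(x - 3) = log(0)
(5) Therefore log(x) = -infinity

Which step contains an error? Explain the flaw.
Step 3: Take log of both sides: log(x(x - 3)) = log(0)

Step 3 takes the logarithm of both sides, resulting in log(0) on the right side. The logarithm is only defined for positive numbers; log(0) is undefined (approaches negative infinity). This operation is invalid.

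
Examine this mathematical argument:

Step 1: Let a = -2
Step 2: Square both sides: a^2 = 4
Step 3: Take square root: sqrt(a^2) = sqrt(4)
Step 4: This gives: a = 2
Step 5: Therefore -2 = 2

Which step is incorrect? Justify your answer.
Step 4: This gives: a = 2

Step 4 incorrectly states that sqrt(a^2) = a. The correct identity is sqrt(a^2) = |a|. Since a = -2 < 0, we have sqrt(a^2) = |-2| = 2, not a = -2.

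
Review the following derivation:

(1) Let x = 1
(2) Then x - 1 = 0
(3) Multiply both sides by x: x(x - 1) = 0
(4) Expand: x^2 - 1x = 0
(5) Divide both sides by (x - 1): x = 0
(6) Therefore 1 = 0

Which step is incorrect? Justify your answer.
Step 5: Divide both sides by (x - 1): x = 0

Step 5 divides both sides by (x - 1). However, since x = 1, we have (x - 1) = 0. Division by zero is undefined, making this step invalid.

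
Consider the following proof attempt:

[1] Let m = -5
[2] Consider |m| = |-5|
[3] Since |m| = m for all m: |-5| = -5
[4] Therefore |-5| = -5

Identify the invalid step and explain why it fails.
Step 3: Since |m| = m for all m: |-5| = -5

Step 3 incorrectly states that |m| = m for all m. The correct definition is |m| = m when m >= 0, and |m| = -m when m < 0. Since -5 < 0, we have |-5| = -(-5) = 5, not -5.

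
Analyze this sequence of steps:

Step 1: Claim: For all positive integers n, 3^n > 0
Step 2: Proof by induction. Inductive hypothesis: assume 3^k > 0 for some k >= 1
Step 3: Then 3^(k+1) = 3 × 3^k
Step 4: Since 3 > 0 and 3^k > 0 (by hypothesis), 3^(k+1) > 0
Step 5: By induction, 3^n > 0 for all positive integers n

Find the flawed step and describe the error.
Step 5: By induction, 3^n > 0 for all positive integers n

Step 5 concludes the proof by induction, but no base case was ever established. A valid induction proof requires: (1) a base case proving 3^1 > 0, and (2) an inductive step showing IF 3^k > 0 THEN 3^(k+1) > 0. Steps 2-4 correctly establish the inductive step, but without the base case the conclusion in step 5 does not follow.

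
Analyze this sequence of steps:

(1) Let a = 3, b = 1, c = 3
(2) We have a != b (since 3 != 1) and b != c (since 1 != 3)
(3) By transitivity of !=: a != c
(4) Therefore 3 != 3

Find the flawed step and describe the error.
Step 3: By transitivity of !=: a != c

Step 3 incorrectly applies transitivity to the '!=' relation. Transitivity states: if a R b and b R c, then a R c. However, '!=' is not transitive. Counterexample: 3 != 1 and 1 != 3, but 3 = 3 (both equal 3). Transitivity holds for relations like <, <=, =, but not for !=.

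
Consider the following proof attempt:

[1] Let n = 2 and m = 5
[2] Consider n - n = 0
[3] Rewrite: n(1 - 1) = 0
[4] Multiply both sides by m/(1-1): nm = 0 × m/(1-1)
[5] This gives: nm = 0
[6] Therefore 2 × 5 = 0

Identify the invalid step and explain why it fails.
Step 4: Multiply both sides by m/(1-1): nm = 0 × m/(1-1)

Step 4 multiplies both sides by m/(1-1). However, 1-1 = 0, so this is multiplication by m/0, which is undefined. We cannot multiply by an undefined expression.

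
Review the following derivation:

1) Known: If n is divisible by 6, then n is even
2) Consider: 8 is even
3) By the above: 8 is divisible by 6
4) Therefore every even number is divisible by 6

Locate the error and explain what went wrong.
Step 3: By the above: 8 is divisible by 6

Step 3 commits the fallacy of affirming the consequent. The known fact 'divisible by 6 → even' does NOT imply 'even → divisible by 6'. That would be the converse, which is false. For example, 8 is even but 8 ÷ 6 = 1.33, which is not an integer.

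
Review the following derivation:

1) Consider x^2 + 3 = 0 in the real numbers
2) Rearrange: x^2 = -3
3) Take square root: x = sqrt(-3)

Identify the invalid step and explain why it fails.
Step 3: Take square root: x = sqrt(-3)

Step 3 takes the square root of -3, which is negative. In the real number system, the square root of a negative number is undefined. The equation x^2 + 3 = 0 has no real solutions. Square roots of negative numbers only exist in the complex numbers.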